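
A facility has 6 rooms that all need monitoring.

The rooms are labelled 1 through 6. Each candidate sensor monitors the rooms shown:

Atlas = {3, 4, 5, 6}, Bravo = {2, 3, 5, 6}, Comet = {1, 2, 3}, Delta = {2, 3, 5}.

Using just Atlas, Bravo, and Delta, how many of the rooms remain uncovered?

Union of Atlas, Bravo, Delta = {2, 3, 4, 5, 6}.
Not covered: 1 — 1 room.

1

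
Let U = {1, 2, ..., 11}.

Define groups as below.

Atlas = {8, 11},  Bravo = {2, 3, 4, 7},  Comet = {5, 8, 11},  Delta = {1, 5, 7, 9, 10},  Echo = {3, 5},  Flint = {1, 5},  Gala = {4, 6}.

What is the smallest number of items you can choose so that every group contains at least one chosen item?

3

The 3 items {4, 5, 11} hit every group.
The groups Atlas, Bravo, Flint are pairwise disjoint, so any hitting set needs a separate item for each — at least 3. Hence 3 is optimal.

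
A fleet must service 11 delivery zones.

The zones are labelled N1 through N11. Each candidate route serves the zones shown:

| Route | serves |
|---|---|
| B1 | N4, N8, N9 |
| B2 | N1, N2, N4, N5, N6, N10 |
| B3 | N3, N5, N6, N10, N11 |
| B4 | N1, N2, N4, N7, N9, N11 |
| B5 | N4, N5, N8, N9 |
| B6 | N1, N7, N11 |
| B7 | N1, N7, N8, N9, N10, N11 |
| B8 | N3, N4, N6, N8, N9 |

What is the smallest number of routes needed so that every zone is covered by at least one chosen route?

B3 and B4 and B5 together: B3 ∪ B4 ∪ B5 = {N1, N2, N3, N4, N5, N6, N7, N8, N9, N10, N11} — every zone is covered.
No 2 of the 8 routes cover everything (all 28 combinations miss at least one zone), so 3 is optimal.

3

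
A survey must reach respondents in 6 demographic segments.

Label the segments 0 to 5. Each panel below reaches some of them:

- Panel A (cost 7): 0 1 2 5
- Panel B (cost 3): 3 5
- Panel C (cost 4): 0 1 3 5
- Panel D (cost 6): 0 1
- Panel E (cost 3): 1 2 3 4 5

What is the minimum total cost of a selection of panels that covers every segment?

7

C, E together cover every segment (C ∪ E = {0, 1, 2, 3, 4, 5}); total cost 4 + 3 = 7.
No covering selection has total cost below 7.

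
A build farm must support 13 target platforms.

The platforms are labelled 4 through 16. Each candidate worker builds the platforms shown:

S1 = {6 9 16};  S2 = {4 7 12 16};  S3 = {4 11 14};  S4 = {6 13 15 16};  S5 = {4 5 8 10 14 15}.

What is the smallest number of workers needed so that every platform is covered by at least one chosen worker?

S1 and S2 and S3 and S4 and S5 together: S1 ∪ S2 ∪ S3 ∪ S4 ∪ S5 = {4, 5, 6, 7, 8, 9, 10, 11, 12, 13, 14, 15, 16} — every platform is covered.
No 4 of the 5 workers cover everything (all 5 combinations miss at least one platform), so 5 is optimal.

5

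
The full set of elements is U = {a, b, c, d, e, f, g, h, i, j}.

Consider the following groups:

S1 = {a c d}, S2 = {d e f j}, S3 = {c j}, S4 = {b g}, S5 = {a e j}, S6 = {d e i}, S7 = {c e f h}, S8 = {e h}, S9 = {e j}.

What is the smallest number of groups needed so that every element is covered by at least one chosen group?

4

Take {S4, S5, S6, S7}. Their union is {a, b, c, d, e, f, g, h, i, j}, which is all 10 elements.
Only S6 contains i, so S6 is forced; the remaining 7 elements need at least 3 more groups (each remaining group adds at most 3) — so at least 4 groups are needed, and 4 is optimal.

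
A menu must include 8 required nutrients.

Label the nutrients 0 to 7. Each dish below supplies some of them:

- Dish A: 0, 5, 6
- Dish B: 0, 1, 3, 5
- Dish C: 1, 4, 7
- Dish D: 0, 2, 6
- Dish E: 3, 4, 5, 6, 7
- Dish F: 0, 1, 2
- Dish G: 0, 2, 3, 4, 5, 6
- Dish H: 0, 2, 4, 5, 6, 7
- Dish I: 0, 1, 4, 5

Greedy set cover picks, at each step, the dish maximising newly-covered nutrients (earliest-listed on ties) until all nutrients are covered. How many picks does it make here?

2

Greedy: pick G (covers 6 new) → pick C (covers 2 new). Total picks: 2.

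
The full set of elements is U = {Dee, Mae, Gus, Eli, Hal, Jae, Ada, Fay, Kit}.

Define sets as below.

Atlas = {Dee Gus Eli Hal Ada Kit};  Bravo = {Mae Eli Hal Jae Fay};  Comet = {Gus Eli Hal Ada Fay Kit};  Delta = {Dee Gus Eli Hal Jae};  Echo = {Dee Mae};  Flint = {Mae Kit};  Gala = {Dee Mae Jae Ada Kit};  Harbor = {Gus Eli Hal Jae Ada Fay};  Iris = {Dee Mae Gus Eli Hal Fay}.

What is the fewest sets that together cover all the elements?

Take {Comet, Gala}. Their union is {Dee, Mae, Gus, Eli, Hal, Jae, Ada, Fay, Kit}, which is all 9 elements.
No single set has all 9 elements (the largest, Atlas, has 6), so 2 is optimal.

2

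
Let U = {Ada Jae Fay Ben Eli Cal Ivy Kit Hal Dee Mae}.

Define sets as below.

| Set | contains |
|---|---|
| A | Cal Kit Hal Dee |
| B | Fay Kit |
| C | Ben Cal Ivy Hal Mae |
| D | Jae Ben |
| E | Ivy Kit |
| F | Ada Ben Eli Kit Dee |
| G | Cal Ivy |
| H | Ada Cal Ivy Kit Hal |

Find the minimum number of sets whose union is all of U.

4

B, C, D, and F cover everything between them: the union {Ada, Jae, Fay, Ben, Eli, Cal, Ivy, Kit, Hal, Dee, Mae} is all of U.
No 3 of the 8 sets cover everything (all 56 combinations miss at least one element), so 4 is optimal.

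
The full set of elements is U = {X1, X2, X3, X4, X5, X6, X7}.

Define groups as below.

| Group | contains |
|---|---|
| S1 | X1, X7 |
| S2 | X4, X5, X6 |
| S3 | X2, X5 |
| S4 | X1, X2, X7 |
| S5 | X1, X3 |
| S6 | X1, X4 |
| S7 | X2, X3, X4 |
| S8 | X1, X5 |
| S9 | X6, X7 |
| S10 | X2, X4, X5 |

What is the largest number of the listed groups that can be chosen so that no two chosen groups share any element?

3

S5, S9, S10 are pairwise disjoint (S5={X1,X3}; S9={X6,X7}; S10={X2,X4,X5}).
Every remaining group overlaps one of these, and no 4 of the listed groups are pairwise disjoint, so 3 is the maximum.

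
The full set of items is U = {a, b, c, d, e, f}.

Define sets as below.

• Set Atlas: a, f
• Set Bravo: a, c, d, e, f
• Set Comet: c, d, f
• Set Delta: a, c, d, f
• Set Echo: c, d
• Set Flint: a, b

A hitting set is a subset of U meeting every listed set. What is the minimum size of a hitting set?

2

H = {a, c} meets every set (each contains at least one member of H), and |H| = 2.
The sets Echo, Flint are pairwise disjoint, so any hitting set needs a separate item for each — at least 2. Hence 2 is optimal.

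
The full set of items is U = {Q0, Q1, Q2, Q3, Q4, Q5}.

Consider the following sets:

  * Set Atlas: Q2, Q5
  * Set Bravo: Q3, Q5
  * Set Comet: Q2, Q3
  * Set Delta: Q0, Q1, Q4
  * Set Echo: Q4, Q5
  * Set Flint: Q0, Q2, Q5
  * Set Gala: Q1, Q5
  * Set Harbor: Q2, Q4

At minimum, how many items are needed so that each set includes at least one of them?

3

Take H = {Q1, Q2, Q5}. Each listed set contains at least one of these, so H is a hitting set of size 3.
No choice of 2 items meets every set, so 3 is the minimum.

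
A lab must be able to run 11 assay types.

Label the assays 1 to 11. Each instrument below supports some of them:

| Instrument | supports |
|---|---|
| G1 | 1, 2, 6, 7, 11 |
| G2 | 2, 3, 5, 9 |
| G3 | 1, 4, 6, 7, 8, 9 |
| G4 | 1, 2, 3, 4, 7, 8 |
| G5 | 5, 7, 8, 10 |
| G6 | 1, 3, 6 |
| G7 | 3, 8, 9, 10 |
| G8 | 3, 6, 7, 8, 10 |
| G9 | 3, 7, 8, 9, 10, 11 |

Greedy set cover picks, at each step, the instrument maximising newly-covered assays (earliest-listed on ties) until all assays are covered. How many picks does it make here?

3

Greedy: pick G3 (covers 6 new) → pick G2 (covers 3 new) → pick G9 (covers 2 new). Total picks: 3.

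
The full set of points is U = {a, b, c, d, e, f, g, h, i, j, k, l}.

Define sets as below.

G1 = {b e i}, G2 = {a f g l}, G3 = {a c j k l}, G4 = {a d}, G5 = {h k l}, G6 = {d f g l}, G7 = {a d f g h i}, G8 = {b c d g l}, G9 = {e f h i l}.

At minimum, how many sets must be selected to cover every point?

Take {G3, G8, G9}. Their union is {a, b, c, d, e, f, g, h, i, j, k, l}, which is all 12 points.
Only G3 contains j, so G3 is forced; the remaining 7 points need at least 2 more sets (each remaining set adds at most 5) — so at least 3 sets are needed, and 3 is optimal.

3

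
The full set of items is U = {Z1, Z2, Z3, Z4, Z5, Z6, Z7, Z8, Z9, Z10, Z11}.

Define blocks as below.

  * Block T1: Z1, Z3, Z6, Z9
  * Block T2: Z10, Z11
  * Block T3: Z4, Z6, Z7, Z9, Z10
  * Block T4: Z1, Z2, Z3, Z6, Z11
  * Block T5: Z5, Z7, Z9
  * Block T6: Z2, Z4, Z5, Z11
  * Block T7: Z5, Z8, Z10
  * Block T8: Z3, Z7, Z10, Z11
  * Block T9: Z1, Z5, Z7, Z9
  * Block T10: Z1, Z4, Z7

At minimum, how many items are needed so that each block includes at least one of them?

Take H = {Z1, Z5, Z10}. Each listed block contains at least one of these, so H is a hitting set of size 3.
No choice of 2 items meets every block, so 3 is the minimum.

3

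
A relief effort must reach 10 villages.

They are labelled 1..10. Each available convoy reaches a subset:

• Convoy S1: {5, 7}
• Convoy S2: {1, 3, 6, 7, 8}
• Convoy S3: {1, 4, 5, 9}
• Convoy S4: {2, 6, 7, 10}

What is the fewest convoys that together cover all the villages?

3

S2 and S3 and S4 together: S2 ∪ S3 ∪ S4 = {1, 2, 3, 4, 5, 6, 7, 8, 9, 10} — every village is covered.
Only S4 contains 2, so S4 is forced; the remaining 6 villages need at least 2 more convoys (each remaining convoy adds at most 4) — so at least 3 convoys are needed, and 3 is optimal.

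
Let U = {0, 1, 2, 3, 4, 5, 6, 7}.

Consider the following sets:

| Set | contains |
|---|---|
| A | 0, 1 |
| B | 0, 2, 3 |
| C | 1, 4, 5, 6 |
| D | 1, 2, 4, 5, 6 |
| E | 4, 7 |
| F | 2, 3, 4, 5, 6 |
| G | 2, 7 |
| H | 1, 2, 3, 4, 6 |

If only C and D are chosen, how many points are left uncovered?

Union of C, D = {1, 2, 4, 5, 6}.
Not covered: 0, 3, 7 — 3 points.

3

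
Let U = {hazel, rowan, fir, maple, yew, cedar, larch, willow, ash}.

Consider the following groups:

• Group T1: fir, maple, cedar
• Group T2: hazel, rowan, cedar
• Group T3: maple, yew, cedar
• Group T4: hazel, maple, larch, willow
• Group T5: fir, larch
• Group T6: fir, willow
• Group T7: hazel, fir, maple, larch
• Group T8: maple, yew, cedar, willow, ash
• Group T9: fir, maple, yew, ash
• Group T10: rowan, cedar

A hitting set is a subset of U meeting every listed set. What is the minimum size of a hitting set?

3

The 3 elements {hazel, fir, cedar} hit every group.
No choice of 2 elements meets every group, so 3 is the minimum.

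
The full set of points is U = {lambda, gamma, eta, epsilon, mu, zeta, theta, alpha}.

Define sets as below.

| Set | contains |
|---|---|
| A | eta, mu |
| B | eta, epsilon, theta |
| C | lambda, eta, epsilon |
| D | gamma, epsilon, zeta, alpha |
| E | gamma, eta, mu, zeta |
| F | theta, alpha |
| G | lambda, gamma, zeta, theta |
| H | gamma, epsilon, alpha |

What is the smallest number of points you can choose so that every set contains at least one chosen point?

The 3 points {gamma, eta, theta} hit every set.
No choice of 2 points meets every set, so 3 is the minimum.

3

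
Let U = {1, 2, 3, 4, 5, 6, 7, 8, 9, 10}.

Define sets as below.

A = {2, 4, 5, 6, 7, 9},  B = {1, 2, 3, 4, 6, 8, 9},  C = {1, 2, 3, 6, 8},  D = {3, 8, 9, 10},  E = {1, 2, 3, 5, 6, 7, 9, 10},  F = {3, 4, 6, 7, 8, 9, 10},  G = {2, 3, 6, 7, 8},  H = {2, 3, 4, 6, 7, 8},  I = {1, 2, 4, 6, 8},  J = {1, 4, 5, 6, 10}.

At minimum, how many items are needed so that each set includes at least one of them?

The 2 items {6, 8} hit every set.
No single item lies in every set, so at least 2 are needed and 2 is optimal.

2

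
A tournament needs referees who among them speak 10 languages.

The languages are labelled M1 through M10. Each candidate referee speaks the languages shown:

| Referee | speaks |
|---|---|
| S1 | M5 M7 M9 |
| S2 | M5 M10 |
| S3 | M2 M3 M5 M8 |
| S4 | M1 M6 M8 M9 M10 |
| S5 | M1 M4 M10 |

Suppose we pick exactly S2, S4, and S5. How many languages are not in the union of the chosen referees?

Union of S2, S4, S5 = {M1, M4, M5, M6, M8, M9, M10}.
Not covered: M2, M3, M7 — 3 languages.

3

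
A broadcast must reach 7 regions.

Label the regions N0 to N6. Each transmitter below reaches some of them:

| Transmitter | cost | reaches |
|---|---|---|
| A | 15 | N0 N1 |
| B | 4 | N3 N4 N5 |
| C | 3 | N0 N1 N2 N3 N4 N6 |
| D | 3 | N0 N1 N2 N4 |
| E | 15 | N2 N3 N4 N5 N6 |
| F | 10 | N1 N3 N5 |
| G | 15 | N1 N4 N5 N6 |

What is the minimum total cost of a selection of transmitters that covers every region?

B, C together cover every region (B ∪ C = {N0, N1, N2, N3, N4, N5, N6}); total cost 4 + 3 = 7.
No covering selection has total cost below 7.

7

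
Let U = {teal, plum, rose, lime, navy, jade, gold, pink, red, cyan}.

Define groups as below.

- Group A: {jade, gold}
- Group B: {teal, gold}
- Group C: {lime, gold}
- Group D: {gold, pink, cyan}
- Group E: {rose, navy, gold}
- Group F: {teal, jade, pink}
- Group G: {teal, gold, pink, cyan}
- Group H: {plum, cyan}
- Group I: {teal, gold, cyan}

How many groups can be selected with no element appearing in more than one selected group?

C, F, H are pairwise disjoint (C={lime,gold}; F={teal,jade,pink}; H={plum,cyan}).
Every remaining group overlaps one of these, and no 4 of the listed groups are pairwise disjoint, so 3 is the maximum.

3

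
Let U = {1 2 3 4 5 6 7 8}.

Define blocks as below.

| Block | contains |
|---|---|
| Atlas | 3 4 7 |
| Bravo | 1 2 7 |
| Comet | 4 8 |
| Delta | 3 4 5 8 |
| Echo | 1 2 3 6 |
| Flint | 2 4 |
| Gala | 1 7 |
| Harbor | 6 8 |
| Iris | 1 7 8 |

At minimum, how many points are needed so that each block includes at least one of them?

3

The 3 points {1, 4, 6} hit every block.
The blocks Flint, Gala, Harbor are pairwise disjoint, so any hitting set needs a separate point for each — at least 3. Hence 3 is optimal.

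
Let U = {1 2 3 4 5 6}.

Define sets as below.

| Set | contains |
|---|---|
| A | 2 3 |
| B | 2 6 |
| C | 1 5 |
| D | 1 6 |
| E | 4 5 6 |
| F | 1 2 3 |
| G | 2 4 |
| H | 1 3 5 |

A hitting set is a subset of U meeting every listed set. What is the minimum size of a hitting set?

3

T = {1, 2, 4} meets every set (each contains at least one member of T), and |T| = 3.
No choice of 2 elements meets every set, so 3 is the minimum.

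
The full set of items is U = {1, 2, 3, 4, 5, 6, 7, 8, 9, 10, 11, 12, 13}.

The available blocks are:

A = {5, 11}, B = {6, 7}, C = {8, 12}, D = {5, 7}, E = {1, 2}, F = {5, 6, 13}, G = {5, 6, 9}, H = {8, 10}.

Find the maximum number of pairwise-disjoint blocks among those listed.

4

A, B, C, E are pairwise disjoint (A={5,11}; B={6,7}; C={8,12}; E={1,2}).
Every remaining block overlaps one of these, and no 5 of the listed blocks are pairwise disjoint, so 4 is the maximum.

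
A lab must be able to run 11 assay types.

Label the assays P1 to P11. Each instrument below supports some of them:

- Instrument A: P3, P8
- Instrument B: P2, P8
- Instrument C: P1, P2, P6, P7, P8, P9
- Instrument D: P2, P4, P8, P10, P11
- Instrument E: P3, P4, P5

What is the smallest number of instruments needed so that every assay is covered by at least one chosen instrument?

3

Take {C, D, E}. Their union is {P1, P2, P3, P4, P5, P6, P7, P8, P9, P10, P11}, which is all 11 assays.
Only C contains P1, so C is forced; the remaining 5 assays need at least 2 more instruments (each remaining instrument adds at most 3) — so at least 3 instruments are needed, and 3 is optimal.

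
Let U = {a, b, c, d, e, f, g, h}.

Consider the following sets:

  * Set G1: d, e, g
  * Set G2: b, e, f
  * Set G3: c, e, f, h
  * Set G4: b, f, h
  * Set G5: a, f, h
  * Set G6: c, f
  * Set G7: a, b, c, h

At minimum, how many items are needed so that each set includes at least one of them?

3

T = {c, e, h} meets every set (each contains at least one member of T), and |T| = 3.
No choice of 2 items meets every set, so 3 is the minimum.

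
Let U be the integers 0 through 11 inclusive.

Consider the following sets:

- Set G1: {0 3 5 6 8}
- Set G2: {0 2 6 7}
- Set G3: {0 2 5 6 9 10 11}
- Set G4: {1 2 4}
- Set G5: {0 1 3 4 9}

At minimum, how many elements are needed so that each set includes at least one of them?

2

H = {0, 2} meets every set (each contains at least one member of H), and |H| = 2.
The sets G1, G4 are pairwise disjoint, so any hitting set needs a separate element for each — at least 2. Hence 2 is optimal.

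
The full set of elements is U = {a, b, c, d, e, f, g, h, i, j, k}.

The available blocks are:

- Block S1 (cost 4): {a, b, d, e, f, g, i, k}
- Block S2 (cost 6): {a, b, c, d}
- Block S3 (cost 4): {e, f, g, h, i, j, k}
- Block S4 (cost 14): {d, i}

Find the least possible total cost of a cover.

10

S2, S3 together cover every element (S2 ∪ S3 = {a, b, c, d, e, f, g, h, i, j, k}); total cost 6 + 4 = 10.
The greedy pick S1, S3, S2 costs 14; no covering selection beats 10.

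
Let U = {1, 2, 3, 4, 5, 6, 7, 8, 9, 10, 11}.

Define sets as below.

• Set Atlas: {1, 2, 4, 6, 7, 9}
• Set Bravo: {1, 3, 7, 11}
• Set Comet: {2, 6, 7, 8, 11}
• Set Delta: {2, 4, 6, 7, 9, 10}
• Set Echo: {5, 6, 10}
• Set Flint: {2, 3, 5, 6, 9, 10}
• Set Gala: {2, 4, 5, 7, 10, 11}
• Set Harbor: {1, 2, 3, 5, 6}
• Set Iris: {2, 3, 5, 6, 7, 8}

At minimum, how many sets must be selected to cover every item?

Atlas and Gala and Iris together: Atlas ∪ Gala ∪ Iris = {1, 2, 3, 4, 5, 6, 7, 8, 9, 10, 11} — every item is covered.
No 2 of the 9 sets cover everything (all 36 combinations miss at least one item), so 3 is optimal.

3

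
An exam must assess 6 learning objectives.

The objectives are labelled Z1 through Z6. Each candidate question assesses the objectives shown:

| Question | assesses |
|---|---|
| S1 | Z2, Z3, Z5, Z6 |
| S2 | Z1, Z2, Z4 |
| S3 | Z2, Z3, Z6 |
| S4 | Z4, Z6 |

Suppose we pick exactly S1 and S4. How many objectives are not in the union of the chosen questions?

1

Union of S1, S4 = {Z2, Z3, Z4, Z5, Z6}.
Not covered: Z1 — 1 objective.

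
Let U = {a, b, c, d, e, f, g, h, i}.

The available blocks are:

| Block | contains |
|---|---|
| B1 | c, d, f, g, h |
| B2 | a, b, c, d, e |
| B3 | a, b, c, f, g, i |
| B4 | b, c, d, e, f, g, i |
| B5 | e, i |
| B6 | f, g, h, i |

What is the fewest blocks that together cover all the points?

2

Take {B2, B6}. Their union is {a, b, c, d, e, f, g, h, i}, which is all 9 points.
No single block has all 9 points (the largest, B4, has 7), so 2 is optimal.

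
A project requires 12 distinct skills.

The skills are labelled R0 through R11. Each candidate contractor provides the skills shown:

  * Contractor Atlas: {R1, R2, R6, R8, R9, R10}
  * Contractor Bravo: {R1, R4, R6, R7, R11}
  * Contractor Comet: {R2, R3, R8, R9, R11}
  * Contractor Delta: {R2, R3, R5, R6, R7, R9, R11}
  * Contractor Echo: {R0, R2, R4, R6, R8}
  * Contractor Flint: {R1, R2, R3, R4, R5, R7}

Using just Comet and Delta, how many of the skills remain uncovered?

4

Union of Comet, Delta = {R2, R3, R5, R6, R7, R8, R9, R11}.
Not covered: R0, R1, R4, R10 — 4 skills.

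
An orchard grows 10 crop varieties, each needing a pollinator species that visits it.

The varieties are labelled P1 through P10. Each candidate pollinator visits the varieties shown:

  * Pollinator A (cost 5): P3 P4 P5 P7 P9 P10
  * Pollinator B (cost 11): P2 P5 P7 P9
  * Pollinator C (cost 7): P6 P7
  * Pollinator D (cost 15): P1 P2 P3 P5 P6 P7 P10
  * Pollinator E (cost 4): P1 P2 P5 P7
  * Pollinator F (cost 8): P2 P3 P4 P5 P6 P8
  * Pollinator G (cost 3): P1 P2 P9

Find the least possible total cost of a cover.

16

A, F, G together cover every variety (A ∪ F ∪ G = {P1, P2, P3, P4, P5, P6, P7, P8, P9, P10}); total cost 5 + 8 + 3 = 16.
No covering selection has total cost below 16.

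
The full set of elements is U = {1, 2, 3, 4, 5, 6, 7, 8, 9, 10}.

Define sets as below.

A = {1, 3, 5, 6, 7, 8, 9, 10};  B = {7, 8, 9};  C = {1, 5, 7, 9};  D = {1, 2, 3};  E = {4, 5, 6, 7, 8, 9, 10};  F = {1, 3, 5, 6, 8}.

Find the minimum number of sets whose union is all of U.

Take {D, E}. Their union is {1, 2, 3, 4, 5, 6, 7, 8, 9, 10}, which is all 10 elements.
No single set has all 10 elements (the largest, A, has 8), so 2 is optimal.

2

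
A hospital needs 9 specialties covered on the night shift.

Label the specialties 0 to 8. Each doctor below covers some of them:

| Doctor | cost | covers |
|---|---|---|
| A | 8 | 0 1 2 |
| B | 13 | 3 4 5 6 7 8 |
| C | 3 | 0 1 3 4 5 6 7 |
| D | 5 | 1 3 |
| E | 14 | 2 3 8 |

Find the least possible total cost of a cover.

17

C, E together cover every specialty (C ∪ E = {0, 1, 2, 3, 4, 5, 6, 7, 8}); total cost 3 + 14 = 17.
No covering selection has total cost below 17.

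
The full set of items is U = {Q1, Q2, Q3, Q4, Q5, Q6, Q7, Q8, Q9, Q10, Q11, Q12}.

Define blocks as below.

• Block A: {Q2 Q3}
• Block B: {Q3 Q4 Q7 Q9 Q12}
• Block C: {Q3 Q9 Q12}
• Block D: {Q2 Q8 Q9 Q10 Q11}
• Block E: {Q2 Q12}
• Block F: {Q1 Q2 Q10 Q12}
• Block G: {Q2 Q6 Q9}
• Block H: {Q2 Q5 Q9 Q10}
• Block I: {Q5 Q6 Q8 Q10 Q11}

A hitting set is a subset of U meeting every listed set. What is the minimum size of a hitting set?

3

T = {Q2, Q6, Q9} meets every block (each contains at least one member of T), and |T| = 3.
No choice of 2 items meets every block, so 3 is the minimum.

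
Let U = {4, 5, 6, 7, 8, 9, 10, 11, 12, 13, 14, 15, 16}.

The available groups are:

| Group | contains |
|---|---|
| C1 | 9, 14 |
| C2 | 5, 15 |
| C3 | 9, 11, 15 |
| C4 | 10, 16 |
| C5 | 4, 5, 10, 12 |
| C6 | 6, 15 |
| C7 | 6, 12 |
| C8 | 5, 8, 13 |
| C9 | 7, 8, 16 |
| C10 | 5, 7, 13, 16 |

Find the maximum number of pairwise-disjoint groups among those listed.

C1, C4, C6, C8 are pairwise disjoint (C1={9,14}; C4={10,16}; C6={6,15}; C8={5,8,13}).
Every remaining group overlaps one of these, and no 5 of the listed groups are pairwise disjoint, so 4 is the maximum.

4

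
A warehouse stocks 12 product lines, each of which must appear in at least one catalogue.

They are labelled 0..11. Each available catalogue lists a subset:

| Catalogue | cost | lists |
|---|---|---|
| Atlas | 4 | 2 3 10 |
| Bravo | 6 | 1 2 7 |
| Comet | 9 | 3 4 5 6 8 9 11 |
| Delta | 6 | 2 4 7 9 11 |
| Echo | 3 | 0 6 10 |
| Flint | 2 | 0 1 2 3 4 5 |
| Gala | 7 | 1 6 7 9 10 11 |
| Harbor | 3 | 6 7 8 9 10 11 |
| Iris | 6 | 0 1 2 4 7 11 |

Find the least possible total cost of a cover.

Flint, Harbor together cover every product (Flint ∪ Harbor = {0, 1, 2, 3, 4, 5, 6, 7, 8, 9, 10, 11}); total cost 2 + 3 = 5.
No covering selection has total cost below 5.

5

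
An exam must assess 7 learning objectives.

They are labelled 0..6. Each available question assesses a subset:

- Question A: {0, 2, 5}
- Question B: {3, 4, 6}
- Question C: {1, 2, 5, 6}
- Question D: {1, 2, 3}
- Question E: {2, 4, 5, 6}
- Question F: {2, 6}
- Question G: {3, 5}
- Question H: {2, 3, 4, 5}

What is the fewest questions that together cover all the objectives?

Take {A, C, H}. Their union is {0, 1, 2, 3, 4, 5, 6}, which is all 7 objectives.
Only A contains 0, so A is forced; the remaining 4 objectives need at least 2 more questions (each remaining question adds at most 3) — so at least 3 questions are needed, and 3 is optimal.

3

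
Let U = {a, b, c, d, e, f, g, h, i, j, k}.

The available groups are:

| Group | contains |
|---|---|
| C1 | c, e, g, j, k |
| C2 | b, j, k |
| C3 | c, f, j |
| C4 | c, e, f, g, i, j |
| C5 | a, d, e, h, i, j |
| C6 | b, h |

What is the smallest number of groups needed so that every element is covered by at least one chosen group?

3

C2, C4, and C5 cover everything between them: the union {a, b, c, d, e, f, g, h, i, j, k} is all of U.
Only C5 contains a, so C5 is forced; the remaining 5 elements need at least 2 more groups (each remaining group adds at most 3) — so at least 3 groups are needed, and 3 is optimal.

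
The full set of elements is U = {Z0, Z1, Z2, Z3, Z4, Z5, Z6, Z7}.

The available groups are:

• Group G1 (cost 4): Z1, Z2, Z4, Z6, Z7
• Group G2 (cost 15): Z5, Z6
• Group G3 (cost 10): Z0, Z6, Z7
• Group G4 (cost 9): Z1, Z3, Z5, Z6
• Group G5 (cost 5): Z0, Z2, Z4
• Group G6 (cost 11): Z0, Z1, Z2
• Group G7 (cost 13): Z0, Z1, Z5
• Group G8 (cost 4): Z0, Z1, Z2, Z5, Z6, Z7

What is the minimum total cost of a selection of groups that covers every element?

G1, G4, G8 together cover every element (G1 ∪ G4 ∪ G8 = {Z0, Z1, Z2, Z3, Z4, Z5, Z6, Z7}); total cost 4 + 9 + 4 = 17.
No covering selection has total cost below 17.

17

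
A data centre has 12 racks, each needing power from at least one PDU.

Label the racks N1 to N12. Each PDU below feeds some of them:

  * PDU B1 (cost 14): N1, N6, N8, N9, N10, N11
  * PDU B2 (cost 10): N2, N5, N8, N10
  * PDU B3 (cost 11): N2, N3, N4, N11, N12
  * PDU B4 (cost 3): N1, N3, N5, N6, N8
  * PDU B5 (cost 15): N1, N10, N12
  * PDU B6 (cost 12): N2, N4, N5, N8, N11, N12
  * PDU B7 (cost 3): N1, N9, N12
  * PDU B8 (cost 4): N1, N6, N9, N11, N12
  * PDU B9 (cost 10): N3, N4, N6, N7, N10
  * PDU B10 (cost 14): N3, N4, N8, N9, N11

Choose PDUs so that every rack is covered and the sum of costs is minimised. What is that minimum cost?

24

B2, B8, B9 together cover every rack (B2 ∪ B8 ∪ B9 = {N1, N2, N3, N4, N5, N6, N7, N8, N9, N10, N11, N12}); total cost 10 + 4 + 10 = 24.
The greedy pick B4, B8, B9, B2 costs 27; no covering selection beats 24.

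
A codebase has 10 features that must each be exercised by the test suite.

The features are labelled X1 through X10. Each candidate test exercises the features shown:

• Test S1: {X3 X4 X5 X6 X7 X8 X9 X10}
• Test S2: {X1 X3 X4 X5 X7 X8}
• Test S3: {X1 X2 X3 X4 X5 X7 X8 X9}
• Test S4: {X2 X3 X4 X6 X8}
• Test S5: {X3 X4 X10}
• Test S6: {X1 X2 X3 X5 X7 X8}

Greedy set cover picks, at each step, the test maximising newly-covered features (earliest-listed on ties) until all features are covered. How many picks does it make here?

Greedy: pick S1 (covers 8 new) → pick S3 (covers 2 new). Total picks: 2.

2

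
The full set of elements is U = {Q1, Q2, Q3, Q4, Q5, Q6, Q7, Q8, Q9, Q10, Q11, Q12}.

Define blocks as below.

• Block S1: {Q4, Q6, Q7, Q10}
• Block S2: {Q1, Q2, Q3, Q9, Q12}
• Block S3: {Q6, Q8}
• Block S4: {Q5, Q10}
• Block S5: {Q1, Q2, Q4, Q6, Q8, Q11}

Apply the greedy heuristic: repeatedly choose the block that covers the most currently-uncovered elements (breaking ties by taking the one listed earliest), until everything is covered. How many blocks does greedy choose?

4

Greedy: pick S5 (covers 6 new) → pick S2 (covers 3 new) → pick S1 (covers 2 new) → pick S4 (covers 1 new). Total picks: 4.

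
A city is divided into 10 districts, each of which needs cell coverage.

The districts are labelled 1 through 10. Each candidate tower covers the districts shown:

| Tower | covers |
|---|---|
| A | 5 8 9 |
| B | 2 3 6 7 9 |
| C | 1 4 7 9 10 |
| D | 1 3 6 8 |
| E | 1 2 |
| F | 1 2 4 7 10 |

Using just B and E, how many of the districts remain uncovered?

4

Union of B, E = {1, 2, 3, 6, 7, 9}.
Not covered: 4, 5, 8, 10 — 4 districts.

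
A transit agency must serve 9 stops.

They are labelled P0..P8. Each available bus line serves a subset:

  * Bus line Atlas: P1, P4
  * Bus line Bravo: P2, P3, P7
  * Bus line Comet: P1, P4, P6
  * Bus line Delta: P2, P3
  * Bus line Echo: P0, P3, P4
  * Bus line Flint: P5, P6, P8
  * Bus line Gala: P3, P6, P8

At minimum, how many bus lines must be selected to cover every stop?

Take {Bravo, Comet, Echo, Flint}. Their union is {P0, P1, P2, P3, P4, P5, P6, P7, P8}, which is all 9 stops.
No 3 of the 7 bus lines cover everything (all 35 combinations miss at least one stop), so 4 is optimal.

4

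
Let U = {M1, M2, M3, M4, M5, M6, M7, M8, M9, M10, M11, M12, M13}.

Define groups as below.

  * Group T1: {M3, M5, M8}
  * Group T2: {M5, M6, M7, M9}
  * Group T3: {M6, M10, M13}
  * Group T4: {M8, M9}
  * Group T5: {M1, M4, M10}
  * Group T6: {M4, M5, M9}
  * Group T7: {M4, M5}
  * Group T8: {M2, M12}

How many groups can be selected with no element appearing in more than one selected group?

T3, T4, T7, T8 are pairwise disjoint (T3={M6,M10,M13}; T4={M8,M9}; T7={M4,M5}; T8={M2,M12}).
Every remaining group overlaps one of these, and no 5 of the listed groups are pairwise disjoint, so 4 is the maximum.

4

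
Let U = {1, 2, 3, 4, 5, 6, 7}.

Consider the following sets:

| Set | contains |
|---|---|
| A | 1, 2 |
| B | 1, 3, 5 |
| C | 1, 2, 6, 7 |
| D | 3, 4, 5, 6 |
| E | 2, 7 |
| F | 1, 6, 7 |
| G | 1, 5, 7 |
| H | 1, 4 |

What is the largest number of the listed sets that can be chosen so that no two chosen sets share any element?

D, E are pairwise disjoint (D={3,4,5,6}; E={2,7}).
Every remaining set overlaps one of these, and no 3 of the listed sets are pairwise disjoint, so 2 is the maximum.

2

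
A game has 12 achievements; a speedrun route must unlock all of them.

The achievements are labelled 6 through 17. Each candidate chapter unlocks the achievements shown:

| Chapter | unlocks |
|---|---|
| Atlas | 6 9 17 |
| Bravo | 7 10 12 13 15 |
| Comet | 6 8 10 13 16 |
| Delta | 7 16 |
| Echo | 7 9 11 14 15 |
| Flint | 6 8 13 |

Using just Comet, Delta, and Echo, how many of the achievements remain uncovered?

2

Union of Comet, Delta, Echo = {6, 7, 8, 9, 10, 11, 13, 14, 15, 16}.
Not covered: 12, 17 — 2 achievements.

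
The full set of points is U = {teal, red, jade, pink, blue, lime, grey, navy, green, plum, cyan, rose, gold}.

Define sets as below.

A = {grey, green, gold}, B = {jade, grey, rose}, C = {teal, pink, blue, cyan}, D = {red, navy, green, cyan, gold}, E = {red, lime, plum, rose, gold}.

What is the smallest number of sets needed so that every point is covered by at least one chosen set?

4

B and C and D and E together: B ∪ C ∪ D ∪ E = {teal, red, jade, pink, blue, lime, grey, navy, green, plum, cyan, rose, gold} — every point is covered.
Only D contains navy, so D is forced; the remaining 8 points need at least 3 more sets (each remaining set adds at most 3) — so at least 4 sets are needed, and 4 is optimal.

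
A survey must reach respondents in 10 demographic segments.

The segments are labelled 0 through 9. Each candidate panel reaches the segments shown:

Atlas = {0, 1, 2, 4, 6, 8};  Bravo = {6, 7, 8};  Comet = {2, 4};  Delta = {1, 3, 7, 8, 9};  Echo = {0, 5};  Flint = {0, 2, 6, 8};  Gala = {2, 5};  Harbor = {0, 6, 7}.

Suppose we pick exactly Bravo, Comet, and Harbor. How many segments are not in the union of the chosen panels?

4

Union of Bravo, Comet, Harbor = {0, 2, 4, 6, 7, 8}.
Not covered: 1, 3, 5, 9 — 4 segments.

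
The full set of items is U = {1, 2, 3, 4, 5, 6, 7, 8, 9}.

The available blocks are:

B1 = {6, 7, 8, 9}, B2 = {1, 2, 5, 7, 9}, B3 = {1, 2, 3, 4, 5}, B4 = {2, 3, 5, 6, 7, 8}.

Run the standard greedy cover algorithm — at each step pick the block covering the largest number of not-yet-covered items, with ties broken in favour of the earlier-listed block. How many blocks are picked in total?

3

Greedy: pick B4 (covers 6 new) → pick B2 (covers 2 new) → pick B3 (covers 1 new). Total picks: 3.
(The true minimum cover uses only 2 blocks, so greedy is not optimal here.)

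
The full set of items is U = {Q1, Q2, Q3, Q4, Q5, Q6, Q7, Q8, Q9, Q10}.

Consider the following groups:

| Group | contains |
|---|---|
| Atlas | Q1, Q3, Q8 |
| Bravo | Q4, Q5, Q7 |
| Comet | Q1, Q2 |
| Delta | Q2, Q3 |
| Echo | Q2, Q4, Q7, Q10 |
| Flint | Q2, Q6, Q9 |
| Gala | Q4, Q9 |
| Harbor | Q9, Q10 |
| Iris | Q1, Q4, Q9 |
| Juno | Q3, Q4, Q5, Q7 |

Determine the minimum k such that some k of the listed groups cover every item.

4

Atlas and Bravo and Echo and Flint together: Atlas ∪ Bravo ∪ Echo ∪ Flint = {Q1, Q2, Q3, Q4, Q5, Q6, Q7, Q8, Q9, Q10} — every item is covered.
No 3 of the 10 groups cover everything (all 120 combinations miss at least one item), so 4 is optimal.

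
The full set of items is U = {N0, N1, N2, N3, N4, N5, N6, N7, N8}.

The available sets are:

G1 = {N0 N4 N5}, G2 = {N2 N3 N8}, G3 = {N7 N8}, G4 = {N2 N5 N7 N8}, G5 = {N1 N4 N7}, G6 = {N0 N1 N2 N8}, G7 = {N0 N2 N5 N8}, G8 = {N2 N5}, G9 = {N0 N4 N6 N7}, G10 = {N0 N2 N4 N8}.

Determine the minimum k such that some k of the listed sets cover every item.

4

Take {G2, G6, G8, G9}. Their union is {N0, N1, N2, N3, N4, N5, N6, N7, N8}, which is all 9 items.
No 3 of the 10 sets cover everything (all 120 combinations miss at least one item), so 4 is optimal.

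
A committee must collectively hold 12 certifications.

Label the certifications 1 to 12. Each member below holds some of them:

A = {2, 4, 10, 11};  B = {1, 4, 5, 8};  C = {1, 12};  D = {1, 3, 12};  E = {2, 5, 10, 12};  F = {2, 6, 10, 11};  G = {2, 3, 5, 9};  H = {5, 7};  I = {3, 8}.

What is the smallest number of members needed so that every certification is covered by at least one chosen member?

5

Take {B, D, F, G, H}. Their union is {1, 2, 3, 4, 5, 6, 7, 8, 9, 10, 11, 12}, which is all 12 certifications.
No 4 of the 9 members cover everything (all 126 combinations miss at least one certification), so 5 is optimal.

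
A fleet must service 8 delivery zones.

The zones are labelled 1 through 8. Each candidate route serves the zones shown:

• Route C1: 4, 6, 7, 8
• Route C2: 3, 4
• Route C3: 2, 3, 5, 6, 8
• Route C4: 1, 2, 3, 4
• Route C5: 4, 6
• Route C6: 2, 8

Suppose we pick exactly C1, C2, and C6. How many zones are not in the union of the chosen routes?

2

Union of C1, C2, C6 = {2, 3, 4, 6, 7, 8}.
Not covered: 1, 5 — 2 zones.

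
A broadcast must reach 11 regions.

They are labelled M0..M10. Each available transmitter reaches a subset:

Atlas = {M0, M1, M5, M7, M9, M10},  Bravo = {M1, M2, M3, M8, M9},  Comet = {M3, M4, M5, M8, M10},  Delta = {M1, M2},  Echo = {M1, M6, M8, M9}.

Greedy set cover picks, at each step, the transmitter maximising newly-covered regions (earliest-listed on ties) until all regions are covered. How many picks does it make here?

4

Greedy: pick Atlas (covers 6 new) → pick Bravo (covers 3 new) → pick Comet (covers 1 new) → pick Echo (covers 1 new). Total picks: 4.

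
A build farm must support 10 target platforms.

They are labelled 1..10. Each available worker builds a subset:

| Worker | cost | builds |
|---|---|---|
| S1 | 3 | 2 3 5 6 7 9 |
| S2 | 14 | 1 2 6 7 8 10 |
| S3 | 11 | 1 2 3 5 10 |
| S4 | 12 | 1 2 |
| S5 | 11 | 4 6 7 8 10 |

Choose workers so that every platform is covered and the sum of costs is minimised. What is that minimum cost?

S1, S3, S5 together cover every platform (S1 ∪ S3 ∪ S5 = {1, 2, 3, 4, 5, 6, 7, 8, 9, 10}); total cost 3 + 11 + 11 = 25.
No covering selection has total cost below 25.

25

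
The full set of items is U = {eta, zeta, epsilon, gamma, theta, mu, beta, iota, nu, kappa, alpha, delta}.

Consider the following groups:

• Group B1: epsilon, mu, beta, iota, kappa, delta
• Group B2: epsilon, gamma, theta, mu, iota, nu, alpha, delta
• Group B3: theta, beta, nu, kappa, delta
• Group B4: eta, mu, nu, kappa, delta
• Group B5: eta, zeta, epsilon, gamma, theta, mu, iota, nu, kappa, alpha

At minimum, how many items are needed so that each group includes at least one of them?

2

H = {theta, delta} meets every group (each contains at least one member of H), and |H| = 2.
No single item lies in every group, so at least 2 are needed and 2 is optimal.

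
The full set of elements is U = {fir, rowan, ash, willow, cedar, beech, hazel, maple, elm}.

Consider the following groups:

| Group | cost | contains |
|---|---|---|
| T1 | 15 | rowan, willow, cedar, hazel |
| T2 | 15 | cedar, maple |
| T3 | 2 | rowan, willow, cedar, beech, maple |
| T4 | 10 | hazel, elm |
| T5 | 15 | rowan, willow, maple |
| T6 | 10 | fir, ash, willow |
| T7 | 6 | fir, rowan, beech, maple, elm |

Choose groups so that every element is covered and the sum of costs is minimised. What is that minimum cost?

22

T3, T4, T6 together cover every element (T3 ∪ T4 ∪ T6 = {fir, rowan, ash, willow, cedar, beech, hazel, maple, elm}); total cost 2 + 10 + 10 = 22.
The greedy pick T3, T7, T4, T6 costs 28; no covering selection beats 22.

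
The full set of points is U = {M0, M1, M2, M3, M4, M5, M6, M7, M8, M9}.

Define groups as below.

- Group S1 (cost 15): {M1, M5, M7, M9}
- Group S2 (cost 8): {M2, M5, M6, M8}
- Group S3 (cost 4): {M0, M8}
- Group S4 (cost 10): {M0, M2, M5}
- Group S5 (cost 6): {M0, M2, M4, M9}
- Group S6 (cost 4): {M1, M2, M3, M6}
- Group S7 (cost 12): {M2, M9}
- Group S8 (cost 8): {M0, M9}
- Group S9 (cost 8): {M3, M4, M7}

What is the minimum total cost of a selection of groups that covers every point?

26

S2, S5, S6, S9 together cover every point (S2 ∪ S5 ∪ S6 ∪ S9 = {M0, M1, M2, M3, M4, M5, M6, M7, M8, M9}); total cost 8 + 6 + 4 + 8 = 26.
The greedy pick S6, S3, S5, S1 costs 29; no covering selection beats 26.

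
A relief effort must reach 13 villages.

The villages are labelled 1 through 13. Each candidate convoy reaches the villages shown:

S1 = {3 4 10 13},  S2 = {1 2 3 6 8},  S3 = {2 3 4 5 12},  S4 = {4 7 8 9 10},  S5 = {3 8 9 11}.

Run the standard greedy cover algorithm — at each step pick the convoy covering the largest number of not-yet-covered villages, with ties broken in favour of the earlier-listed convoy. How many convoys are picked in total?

Greedy: pick S2 (covers 5 new) → pick S4 (covers 4 new) → pick S3 (covers 2 new) → pick S1 (covers 1 new) → pick S5 (covers 1 new). Total picks: 5.

5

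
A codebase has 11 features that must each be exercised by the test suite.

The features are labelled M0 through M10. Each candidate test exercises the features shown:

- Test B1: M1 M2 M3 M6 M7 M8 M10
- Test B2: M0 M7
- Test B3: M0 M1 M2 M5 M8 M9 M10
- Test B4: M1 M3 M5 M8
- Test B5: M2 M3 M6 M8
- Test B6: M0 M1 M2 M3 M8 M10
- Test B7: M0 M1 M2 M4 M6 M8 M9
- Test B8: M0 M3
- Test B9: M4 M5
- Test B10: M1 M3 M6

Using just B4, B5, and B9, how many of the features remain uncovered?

4

Union of B4, B5, B9 = {M1, M2, M3, M4, M5, M6, M8}.
Not covered: M0, M7, M9, M10 — 4 features.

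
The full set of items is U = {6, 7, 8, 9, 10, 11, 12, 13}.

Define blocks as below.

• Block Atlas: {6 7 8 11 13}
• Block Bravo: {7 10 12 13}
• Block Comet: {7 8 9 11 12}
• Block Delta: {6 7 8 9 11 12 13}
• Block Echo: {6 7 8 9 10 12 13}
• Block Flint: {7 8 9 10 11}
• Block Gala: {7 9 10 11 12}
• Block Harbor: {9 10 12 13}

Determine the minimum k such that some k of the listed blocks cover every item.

Take {Atlas, Echo}. Their union is {6, 7, 8, 9, 10, 11, 12, 13}, which is all 8 items.
No single block has all 8 items (the largest, Delta, has 7), so 2 is optimal.

2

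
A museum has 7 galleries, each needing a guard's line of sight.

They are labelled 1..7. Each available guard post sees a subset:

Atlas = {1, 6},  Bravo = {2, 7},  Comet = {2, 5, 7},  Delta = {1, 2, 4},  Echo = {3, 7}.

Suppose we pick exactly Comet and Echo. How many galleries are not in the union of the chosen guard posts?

3

Union of Comet, Echo = {2, 3, 5, 7}.
Not covered: 1, 4, 6 — 3 galleries.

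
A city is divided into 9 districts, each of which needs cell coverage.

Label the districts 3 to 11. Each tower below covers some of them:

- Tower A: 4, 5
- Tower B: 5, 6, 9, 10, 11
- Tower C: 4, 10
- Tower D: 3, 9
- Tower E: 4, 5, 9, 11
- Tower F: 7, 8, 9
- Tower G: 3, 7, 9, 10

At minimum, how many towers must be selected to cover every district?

4

Take {B, C, F, G}. Their union is {3, 4, 5, 6, 7, 8, 9, 10, 11}, which is all 9 districts.
No 3 of the 7 towers cover everything (all 35 combinations miss at least one district), so 4 is optimal.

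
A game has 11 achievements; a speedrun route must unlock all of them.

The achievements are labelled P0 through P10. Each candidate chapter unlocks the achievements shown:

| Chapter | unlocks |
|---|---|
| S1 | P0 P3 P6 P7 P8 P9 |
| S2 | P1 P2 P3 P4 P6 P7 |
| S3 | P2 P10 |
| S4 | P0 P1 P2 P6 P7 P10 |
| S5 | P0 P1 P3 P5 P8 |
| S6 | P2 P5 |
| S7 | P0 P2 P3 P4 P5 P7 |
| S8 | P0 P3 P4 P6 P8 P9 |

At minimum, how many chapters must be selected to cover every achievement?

3

Take {S4, S5, S8}. Their union is {P0, P1, P2, P3, P4, P5, P6, P7, P8, P9, P10}, which is all 11 achievements.
No 2 of the 8 chapters cover everything (all 28 combinations miss at least one achievement), so 3 is optimal.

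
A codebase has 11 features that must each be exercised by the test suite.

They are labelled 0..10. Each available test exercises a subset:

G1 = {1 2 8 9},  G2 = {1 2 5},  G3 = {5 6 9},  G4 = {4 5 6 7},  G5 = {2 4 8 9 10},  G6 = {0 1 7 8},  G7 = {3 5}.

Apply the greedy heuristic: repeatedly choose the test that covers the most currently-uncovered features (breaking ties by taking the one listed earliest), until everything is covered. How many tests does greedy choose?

4

Greedy: pick G5 (covers 5 new) → pick G4 (covers 3 new) → pick G6 (covers 2 new) → pick G7 (covers 1 new). Total picks: 4.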